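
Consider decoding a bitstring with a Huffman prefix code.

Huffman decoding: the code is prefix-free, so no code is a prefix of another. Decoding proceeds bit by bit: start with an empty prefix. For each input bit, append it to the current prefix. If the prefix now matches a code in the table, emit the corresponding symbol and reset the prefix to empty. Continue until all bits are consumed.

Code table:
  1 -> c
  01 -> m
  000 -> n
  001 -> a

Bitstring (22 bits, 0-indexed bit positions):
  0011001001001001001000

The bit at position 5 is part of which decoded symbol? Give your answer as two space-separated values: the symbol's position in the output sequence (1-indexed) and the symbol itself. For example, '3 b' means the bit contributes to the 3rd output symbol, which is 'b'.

Answer: 3 a

Derivation:
Bit 0: prefix='0' (no match yet)
Bit 1: prefix='00' (no match yet)
Bit 2: prefix='001' -> emit 'a', reset
Bit 3: prefix='1' -> emit 'c', reset
Bit 4: prefix='0' (no match yet)
Bit 5: prefix='00' (no match yet)
Bit 6: prefix='001' -> emit 'a', reset
Bit 7: prefix='0' (no match yet)
Bit 8: prefix='00' (no match yet)
Bit 9: prefix='001' -> emit 'a', reset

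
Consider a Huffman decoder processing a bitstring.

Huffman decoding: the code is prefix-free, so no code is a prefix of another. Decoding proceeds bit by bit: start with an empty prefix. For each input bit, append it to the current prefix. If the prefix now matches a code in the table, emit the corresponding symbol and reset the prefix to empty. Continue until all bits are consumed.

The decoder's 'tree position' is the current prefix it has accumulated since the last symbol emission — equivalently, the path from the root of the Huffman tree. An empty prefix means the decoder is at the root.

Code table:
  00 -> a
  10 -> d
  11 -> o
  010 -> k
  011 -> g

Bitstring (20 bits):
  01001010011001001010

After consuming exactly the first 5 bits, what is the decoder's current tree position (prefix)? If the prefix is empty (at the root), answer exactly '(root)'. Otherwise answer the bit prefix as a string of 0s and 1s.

Bit 0: prefix='0' (no match yet)
Bit 1: prefix='01' (no match yet)
Bit 2: prefix='010' -> emit 'k', reset
Bit 3: prefix='0' (no match yet)
Bit 4: prefix='01' (no match yet)

Answer: 01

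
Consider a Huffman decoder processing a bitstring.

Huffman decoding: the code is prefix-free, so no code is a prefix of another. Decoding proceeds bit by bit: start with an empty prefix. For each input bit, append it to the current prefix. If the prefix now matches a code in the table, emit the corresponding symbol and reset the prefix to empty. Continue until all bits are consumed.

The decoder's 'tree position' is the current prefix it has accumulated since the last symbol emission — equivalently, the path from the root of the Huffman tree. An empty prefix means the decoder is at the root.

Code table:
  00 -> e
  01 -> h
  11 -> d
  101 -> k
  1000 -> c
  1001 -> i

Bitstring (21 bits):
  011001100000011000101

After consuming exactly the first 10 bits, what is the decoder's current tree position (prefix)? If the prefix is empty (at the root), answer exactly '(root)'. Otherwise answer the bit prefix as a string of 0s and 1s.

Answer: (root)

Derivation:
Bit 0: prefix='0' (no match yet)
Bit 1: prefix='01' -> emit 'h', reset
Bit 2: prefix='1' (no match yet)
Bit 3: prefix='10' (no match yet)
Bit 4: prefix='100' (no match yet)
Bit 5: prefix='1001' -> emit 'i', reset
Bit 6: prefix='1' (no match yet)
Bit 7: prefix='10' (no match yet)
Bit 8: prefix='100' (no match yet)
Bit 9: prefix='1000' -> emit 'c', reset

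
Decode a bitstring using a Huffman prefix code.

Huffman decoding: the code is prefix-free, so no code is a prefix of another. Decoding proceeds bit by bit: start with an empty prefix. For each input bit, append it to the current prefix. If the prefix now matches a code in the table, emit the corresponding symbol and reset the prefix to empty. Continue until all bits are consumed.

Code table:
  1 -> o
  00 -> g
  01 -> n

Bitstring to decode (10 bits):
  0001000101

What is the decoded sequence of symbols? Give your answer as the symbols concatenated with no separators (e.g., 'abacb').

Answer: gngnn

Derivation:
Bit 0: prefix='0' (no match yet)
Bit 1: prefix='00' -> emit 'g', reset
Bit 2: prefix='0' (no match yet)
Bit 3: prefix='01' -> emit 'n', reset
Bit 4: prefix='0' (no match yet)
Bit 5: prefix='00' -> emit 'g', reset
Bit 6: prefix='0' (no match yet)
Bit 7: prefix='01' -> emit 'n', reset
Bit 8: prefix='0' (no match yet)
Bit 9: prefix='01' -> emit 'n', reset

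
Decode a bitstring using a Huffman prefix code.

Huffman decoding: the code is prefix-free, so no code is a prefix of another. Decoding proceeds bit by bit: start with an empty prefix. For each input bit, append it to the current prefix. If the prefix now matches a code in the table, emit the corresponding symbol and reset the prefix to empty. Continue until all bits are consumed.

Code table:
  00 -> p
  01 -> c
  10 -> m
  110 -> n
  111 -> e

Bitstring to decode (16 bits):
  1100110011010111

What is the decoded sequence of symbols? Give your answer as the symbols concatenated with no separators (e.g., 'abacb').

Bit 0: prefix='1' (no match yet)
Bit 1: prefix='11' (no match yet)
Bit 2: prefix='110' -> emit 'n', reset
Bit 3: prefix='0' (no match yet)
Bit 4: prefix='01' -> emit 'c', reset
Bit 5: prefix='1' (no match yet)
Bit 6: prefix='10' -> emit 'm', reset
Bit 7: prefix='0' (no match yet)
Bit 8: prefix='01' -> emit 'c', reset
Bit 9: prefix='1' (no match yet)
Bit 10: prefix='10' -> emit 'm', reset
Bit 11: prefix='1' (no match yet)
Bit 12: prefix='10' -> emit 'm', reset
Bit 13: prefix='1' (no match yet)
Bit 14: prefix='11' (no match yet)
Bit 15: prefix='111' -> emit 'e', reset

Answer: ncmcmme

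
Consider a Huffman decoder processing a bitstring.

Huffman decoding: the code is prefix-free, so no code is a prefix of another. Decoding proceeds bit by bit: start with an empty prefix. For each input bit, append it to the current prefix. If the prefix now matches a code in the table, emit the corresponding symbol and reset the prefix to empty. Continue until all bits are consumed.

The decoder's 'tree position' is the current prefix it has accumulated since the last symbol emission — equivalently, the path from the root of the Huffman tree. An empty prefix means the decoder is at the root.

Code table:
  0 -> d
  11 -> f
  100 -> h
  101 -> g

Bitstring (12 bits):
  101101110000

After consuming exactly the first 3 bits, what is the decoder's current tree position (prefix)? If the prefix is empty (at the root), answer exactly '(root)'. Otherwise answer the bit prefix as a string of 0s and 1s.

Answer: (root)

Derivation:
Bit 0: prefix='1' (no match yet)
Bit 1: prefix='10' (no match yet)
Bit 2: prefix='101' -> emit 'g', reset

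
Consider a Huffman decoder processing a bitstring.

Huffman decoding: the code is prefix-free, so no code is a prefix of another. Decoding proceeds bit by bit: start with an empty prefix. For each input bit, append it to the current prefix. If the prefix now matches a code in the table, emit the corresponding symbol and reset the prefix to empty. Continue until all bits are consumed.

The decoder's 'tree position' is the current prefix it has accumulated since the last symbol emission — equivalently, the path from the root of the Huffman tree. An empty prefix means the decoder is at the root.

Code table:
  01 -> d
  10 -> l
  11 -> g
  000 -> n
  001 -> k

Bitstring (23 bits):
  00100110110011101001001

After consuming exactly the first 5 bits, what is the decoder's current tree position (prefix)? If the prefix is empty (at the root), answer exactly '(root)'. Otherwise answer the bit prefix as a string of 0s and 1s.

Answer: 00

Derivation:
Bit 0: prefix='0' (no match yet)
Bit 1: prefix='00' (no match yet)
Bit 2: prefix='001' -> emit 'k', reset
Bit 3: prefix='0' (no match yet)
Bit 4: prefix='00' (no match yet)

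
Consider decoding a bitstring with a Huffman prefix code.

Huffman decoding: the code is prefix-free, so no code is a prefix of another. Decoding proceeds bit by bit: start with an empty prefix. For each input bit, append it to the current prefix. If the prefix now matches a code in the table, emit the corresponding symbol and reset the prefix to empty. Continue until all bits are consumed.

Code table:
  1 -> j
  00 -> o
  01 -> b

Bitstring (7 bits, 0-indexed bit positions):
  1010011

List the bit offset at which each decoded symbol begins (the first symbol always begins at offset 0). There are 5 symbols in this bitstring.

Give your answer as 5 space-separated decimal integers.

Answer: 0 1 3 5 6

Derivation:
Bit 0: prefix='1' -> emit 'j', reset
Bit 1: prefix='0' (no match yet)
Bit 2: prefix='01' -> emit 'b', reset
Bit 3: prefix='0' (no match yet)
Bit 4: prefix='00' -> emit 'o', reset
Bit 5: prefix='1' -> emit 'j', reset
Bit 6: prefix='1' -> emit 'j', reset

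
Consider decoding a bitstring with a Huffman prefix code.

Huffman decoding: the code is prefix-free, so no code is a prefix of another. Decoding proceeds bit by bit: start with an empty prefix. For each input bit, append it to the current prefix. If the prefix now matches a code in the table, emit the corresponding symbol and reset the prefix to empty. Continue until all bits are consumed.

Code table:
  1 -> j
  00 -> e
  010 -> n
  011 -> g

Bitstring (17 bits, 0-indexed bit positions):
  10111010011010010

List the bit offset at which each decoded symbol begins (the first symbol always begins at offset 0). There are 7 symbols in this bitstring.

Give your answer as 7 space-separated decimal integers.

Bit 0: prefix='1' -> emit 'j', reset
Bit 1: prefix='0' (no match yet)
Bit 2: prefix='01' (no match yet)
Bit 3: prefix='011' -> emit 'g', reset
Bit 4: prefix='1' -> emit 'j', reset
Bit 5: prefix='0' (no match yet)
Bit 6: prefix='01' (no match yet)
Bit 7: prefix='010' -> emit 'n', reset
Bit 8: prefix='0' (no match yet)
Bit 9: prefix='01' (no match yet)
Bit 10: prefix='011' -> emit 'g', reset
Bit 11: prefix='0' (no match yet)
Bit 12: prefix='01' (no match yet)
Bit 13: prefix='010' -> emit 'n', reset
Bit 14: prefix='0' (no match yet)
Bit 15: prefix='01' (no match yet)
Bit 16: prefix='010' -> emit 'n', reset

Answer: 0 1 4 5 8 11 14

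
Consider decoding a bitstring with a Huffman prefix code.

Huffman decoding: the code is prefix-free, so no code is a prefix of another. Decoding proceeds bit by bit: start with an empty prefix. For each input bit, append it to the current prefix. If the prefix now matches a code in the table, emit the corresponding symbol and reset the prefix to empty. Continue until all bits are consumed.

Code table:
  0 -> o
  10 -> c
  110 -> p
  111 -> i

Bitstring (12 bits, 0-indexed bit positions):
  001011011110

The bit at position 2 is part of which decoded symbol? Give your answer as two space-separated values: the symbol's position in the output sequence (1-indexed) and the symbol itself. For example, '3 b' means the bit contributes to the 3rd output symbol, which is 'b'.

Answer: 3 c

Derivation:
Bit 0: prefix='0' -> emit 'o', reset
Bit 1: prefix='0' -> emit 'o', reset
Bit 2: prefix='1' (no match yet)
Bit 3: prefix='10' -> emit 'c', reset
Bit 4: prefix='1' (no match yet)
Bit 5: prefix='11' (no match yet)
Bit 6: prefix='110' -> emit 'p', reset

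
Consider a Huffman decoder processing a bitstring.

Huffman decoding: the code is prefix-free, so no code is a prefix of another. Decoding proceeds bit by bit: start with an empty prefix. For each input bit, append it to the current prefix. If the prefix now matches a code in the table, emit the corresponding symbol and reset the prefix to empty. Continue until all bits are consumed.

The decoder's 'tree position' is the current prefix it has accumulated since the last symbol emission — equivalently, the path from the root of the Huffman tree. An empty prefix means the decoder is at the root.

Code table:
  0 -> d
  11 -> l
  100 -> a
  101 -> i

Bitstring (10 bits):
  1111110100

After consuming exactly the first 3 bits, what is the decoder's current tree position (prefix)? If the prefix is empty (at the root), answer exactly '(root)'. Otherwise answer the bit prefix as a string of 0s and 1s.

Bit 0: prefix='1' (no match yet)
Bit 1: prefix='11' -> emit 'l', reset
Bit 2: prefix='1' (no match yet)

Answer: 1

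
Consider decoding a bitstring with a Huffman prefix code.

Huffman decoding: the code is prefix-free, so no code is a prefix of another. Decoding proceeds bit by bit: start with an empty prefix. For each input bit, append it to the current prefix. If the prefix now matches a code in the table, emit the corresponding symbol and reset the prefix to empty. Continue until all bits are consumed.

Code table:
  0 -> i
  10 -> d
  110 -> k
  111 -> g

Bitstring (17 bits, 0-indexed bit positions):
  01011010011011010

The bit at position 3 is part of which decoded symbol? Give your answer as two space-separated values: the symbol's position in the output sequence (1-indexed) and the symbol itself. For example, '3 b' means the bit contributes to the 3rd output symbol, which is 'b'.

Bit 0: prefix='0' -> emit 'i', reset
Bit 1: prefix='1' (no match yet)
Bit 2: prefix='10' -> emit 'd', reset
Bit 3: prefix='1' (no match yet)
Bit 4: prefix='11' (no match yet)
Bit 5: prefix='110' -> emit 'k', reset
Bit 6: prefix='1' (no match yet)
Bit 7: prefix='10' -> emit 'd', reset

Answer: 3 k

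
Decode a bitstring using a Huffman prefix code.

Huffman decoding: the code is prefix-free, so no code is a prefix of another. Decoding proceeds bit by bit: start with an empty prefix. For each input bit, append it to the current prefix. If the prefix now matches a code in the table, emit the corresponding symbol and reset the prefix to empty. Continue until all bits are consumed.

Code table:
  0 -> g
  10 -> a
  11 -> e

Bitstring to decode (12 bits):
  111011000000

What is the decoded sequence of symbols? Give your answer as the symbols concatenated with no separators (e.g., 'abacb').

Bit 0: prefix='1' (no match yet)
Bit 1: prefix='11' -> emit 'e', reset
Bit 2: prefix='1' (no match yet)
Bit 3: prefix='10' -> emit 'a', reset
Bit 4: prefix='1' (no match yet)
Bit 5: prefix='11' -> emit 'e', reset
Bit 6: prefix='0' -> emit 'g', reset
Bit 7: prefix='0' -> emit 'g', reset
Bit 8: prefix='0' -> emit 'g', reset
Bit 9: prefix='0' -> emit 'g', reset
Bit 10: prefix='0' -> emit 'g', reset
Bit 11: prefix='0' -> emit 'g', reset

Answer: eaegggggg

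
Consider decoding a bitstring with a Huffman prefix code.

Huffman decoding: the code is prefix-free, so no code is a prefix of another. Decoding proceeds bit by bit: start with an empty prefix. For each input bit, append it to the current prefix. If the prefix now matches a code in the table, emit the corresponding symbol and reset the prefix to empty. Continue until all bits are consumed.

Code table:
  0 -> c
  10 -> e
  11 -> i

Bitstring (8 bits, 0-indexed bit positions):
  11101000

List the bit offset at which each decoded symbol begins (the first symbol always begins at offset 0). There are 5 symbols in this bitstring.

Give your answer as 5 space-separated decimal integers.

Bit 0: prefix='1' (no match yet)
Bit 1: prefix='11' -> emit 'i', reset
Bit 2: prefix='1' (no match yet)
Bit 3: prefix='10' -> emit 'e', reset
Bit 4: prefix='1' (no match yet)
Bit 5: prefix='10' -> emit 'e', reset
Bit 6: prefix='0' -> emit 'c', reset
Bit 7: prefix='0' -> emit 'c', reset

Answer: 0 2 4 6 7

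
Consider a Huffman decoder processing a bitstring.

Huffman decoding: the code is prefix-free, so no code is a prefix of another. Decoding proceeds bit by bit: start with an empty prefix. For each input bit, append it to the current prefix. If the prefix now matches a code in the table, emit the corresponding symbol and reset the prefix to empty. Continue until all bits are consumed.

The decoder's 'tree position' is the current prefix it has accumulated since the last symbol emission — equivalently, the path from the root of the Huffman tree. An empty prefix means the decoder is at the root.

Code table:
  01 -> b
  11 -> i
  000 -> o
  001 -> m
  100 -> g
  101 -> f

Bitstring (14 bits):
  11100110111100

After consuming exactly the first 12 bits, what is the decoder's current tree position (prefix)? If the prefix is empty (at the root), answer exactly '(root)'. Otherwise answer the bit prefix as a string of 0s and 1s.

Answer: 1

Derivation:
Bit 0: prefix='1' (no match yet)
Bit 1: prefix='11' -> emit 'i', reset
Bit 2: prefix='1' (no match yet)
Bit 3: prefix='10' (no match yet)
Bit 4: prefix='100' -> emit 'g', reset
Bit 5: prefix='1' (no match yet)
Bit 6: prefix='11' -> emit 'i', reset
Bit 7: prefix='0' (no match yet)
Bit 8: prefix='01' -> emit 'b', reset
Bit 9: prefix='1' (no match yet)
Bit 10: prefix='11' -> emit 'i', reset
Bit 11: prefix='1' (no match yet)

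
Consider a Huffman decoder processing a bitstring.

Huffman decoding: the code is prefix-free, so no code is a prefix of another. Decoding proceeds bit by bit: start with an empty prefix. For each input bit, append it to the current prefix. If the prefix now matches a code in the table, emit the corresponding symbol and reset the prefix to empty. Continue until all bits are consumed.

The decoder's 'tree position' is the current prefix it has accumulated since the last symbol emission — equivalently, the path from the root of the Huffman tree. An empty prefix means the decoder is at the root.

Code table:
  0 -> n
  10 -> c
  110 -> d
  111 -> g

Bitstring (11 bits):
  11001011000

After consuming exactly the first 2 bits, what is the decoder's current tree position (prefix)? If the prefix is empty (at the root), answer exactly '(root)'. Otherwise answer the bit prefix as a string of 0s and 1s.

Answer: 11

Derivation:
Bit 0: prefix='1' (no match yet)
Bit 1: prefix='11' (no match yet)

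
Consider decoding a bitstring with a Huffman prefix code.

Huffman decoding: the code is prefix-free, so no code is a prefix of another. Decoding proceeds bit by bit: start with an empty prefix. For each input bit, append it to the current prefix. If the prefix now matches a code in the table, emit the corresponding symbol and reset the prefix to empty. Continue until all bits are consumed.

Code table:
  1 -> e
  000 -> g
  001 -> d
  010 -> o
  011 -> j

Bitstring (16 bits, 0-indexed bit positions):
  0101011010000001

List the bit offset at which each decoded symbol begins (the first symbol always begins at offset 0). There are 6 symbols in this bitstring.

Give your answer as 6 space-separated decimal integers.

Answer: 0 3 4 7 10 13

Derivation:
Bit 0: prefix='0' (no match yet)
Bit 1: prefix='01' (no match yet)
Bit 2: prefix='010' -> emit 'o', reset
Bit 3: prefix='1' -> emit 'e', reset
Bit 4: prefix='0' (no match yet)
Bit 5: prefix='01' (no match yet)
Bit 6: prefix='011' -> emit 'j', reset
Bit 7: prefix='0' (no match yet)
Bit 8: prefix='01' (no match yet)
Bit 9: prefix='010' -> emit 'o', reset
Bit 10: prefix='0' (no match yet)
Bit 11: prefix='00' (no match yet)
Bit 12: prefix='000' -> emit 'g', reset
Bit 13: prefix='0' (no match yet)
Bit 14: prefix='00' (no match yet)
Bit 15: prefix='001' -> emit 'd', reset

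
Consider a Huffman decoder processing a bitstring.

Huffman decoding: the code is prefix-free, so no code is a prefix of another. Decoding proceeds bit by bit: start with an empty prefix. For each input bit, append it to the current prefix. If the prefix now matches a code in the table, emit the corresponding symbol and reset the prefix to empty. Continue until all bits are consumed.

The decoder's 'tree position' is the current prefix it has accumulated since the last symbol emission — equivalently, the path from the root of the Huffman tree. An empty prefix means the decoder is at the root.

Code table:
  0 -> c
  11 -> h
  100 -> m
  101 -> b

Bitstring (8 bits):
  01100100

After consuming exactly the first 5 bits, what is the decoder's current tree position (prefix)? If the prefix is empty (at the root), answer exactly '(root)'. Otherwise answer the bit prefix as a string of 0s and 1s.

Answer: (root)

Derivation:
Bit 0: prefix='0' -> emit 'c', reset
Bit 1: prefix='1' (no match yet)
Bit 2: prefix='11' -> emit 'h', reset
Bit 3: prefix='0' -> emit 'c', reset
Bit 4: prefix='0' -> emit 'c', reset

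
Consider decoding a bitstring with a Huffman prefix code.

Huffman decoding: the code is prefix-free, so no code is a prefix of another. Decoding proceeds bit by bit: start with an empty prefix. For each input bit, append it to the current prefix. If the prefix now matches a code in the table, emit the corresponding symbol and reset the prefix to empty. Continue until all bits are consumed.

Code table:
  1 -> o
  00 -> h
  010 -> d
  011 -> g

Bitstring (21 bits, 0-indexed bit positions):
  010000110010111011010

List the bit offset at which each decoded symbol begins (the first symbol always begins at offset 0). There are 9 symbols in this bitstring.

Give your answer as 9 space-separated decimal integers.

Bit 0: prefix='0' (no match yet)
Bit 1: prefix='01' (no match yet)
Bit 2: prefix='010' -> emit 'd', reset
Bit 3: prefix='0' (no match yet)
Bit 4: prefix='00' -> emit 'h', reset
Bit 5: prefix='0' (no match yet)
Bit 6: prefix='01' (no match yet)
Bit 7: prefix='011' -> emit 'g', reset
Bit 8: prefix='0' (no match yet)
Bit 9: prefix='00' -> emit 'h', reset
Bit 10: prefix='1' -> emit 'o', reset
Bit 11: prefix='0' (no match yet)
Bit 12: prefix='01' (no match yet)
Bit 13: prefix='011' -> emit 'g', reset
Bit 14: prefix='1' -> emit 'o', reset
Bit 15: prefix='0' (no match yet)
Bit 16: prefix='01' (no match yet)
Bit 17: prefix='011' -> emit 'g', reset
Bit 18: prefix='0' (no match yet)
Bit 19: prefix='01' (no match yet)
Bit 20: prefix='010' -> emit 'd', reset

Answer: 0 3 5 8 10 11 14 15 18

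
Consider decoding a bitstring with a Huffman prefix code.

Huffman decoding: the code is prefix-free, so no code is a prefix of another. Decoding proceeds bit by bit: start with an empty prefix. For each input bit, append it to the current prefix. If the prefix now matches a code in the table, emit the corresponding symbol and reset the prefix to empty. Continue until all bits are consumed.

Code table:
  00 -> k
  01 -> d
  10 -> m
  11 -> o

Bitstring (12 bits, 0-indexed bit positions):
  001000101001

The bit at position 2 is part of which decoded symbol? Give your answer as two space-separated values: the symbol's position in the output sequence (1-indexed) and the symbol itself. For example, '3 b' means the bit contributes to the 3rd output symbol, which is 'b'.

Answer: 2 m

Derivation:
Bit 0: prefix='0' (no match yet)
Bit 1: prefix='00' -> emit 'k', reset
Bit 2: prefix='1' (no match yet)
Bit 3: prefix='10' -> emit 'm', reset
Bit 4: prefix='0' (no match yet)
Bit 5: prefix='00' -> emit 'k', reset
Bit 6: prefix='1' (no match yet)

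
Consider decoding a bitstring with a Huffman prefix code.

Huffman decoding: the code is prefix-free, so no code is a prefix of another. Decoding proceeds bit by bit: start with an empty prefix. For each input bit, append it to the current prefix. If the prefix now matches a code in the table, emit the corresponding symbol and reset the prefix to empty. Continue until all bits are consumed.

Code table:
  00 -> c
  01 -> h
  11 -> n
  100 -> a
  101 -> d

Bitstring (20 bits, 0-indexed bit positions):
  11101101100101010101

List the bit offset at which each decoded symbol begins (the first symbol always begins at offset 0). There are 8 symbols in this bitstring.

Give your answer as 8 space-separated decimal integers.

Answer: 0 2 5 8 11 14 16 18

Derivation:
Bit 0: prefix='1' (no match yet)
Bit 1: prefix='11' -> emit 'n', reset
Bit 2: prefix='1' (no match yet)
Bit 3: prefix='10' (no match yet)
Bit 4: prefix='101' -> emit 'd', reset
Bit 5: prefix='1' (no match yet)
Bit 6: prefix='10' (no match yet)
Bit 7: prefix='101' -> emit 'd', reset
Bit 8: prefix='1' (no match yet)
Bit 9: prefix='10' (no match yet)
Bit 10: prefix='100' -> emit 'a', reset
Bit 11: prefix='1' (no match yet)
Bit 12: prefix='10' (no match yet)
Bit 13: prefix='101' -> emit 'd', reset
Bit 14: prefix='0' (no match yet)
Bit 15: prefix='01' -> emit 'h', reset
Bit 16: prefix='0' (no match yet)
Bit 17: prefix='01' -> emit 'h', reset
Bit 18: prefix='0' (no match yet)
Bit 19: prefix='01' -> emit 'h', reset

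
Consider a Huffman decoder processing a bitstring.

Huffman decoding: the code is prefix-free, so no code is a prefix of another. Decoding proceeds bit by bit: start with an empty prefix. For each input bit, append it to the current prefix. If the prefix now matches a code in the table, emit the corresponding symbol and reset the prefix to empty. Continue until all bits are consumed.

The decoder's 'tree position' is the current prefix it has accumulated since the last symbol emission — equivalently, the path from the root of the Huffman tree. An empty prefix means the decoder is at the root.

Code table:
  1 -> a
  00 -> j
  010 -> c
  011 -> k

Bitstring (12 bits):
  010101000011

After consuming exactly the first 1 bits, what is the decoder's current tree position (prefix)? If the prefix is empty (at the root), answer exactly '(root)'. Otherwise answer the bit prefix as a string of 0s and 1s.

Answer: 0

Derivation:
Bit 0: prefix='0' (no match yet)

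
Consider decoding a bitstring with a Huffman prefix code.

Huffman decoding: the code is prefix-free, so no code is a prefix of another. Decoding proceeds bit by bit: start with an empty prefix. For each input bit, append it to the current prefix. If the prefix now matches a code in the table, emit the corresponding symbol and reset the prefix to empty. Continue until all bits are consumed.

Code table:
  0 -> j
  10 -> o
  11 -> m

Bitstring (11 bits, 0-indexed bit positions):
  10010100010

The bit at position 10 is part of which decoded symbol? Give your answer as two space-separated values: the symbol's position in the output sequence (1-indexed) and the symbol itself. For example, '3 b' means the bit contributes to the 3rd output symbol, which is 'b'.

Answer: 7 o

Derivation:
Bit 0: prefix='1' (no match yet)
Bit 1: prefix='10' -> emit 'o', reset
Bit 2: prefix='0' -> emit 'j', reset
Bit 3: prefix='1' (no match yet)
Bit 4: prefix='10' -> emit 'o', reset
Bit 5: prefix='1' (no match yet)
Bit 6: prefix='10' -> emit 'o', reset
Bit 7: prefix='0' -> emit 'j', reset
Bit 8: prefix='0' -> emit 'j', reset
Bit 9: prefix='1' (no match yet)
Bit 10: prefix='10' -> emit 'o', reset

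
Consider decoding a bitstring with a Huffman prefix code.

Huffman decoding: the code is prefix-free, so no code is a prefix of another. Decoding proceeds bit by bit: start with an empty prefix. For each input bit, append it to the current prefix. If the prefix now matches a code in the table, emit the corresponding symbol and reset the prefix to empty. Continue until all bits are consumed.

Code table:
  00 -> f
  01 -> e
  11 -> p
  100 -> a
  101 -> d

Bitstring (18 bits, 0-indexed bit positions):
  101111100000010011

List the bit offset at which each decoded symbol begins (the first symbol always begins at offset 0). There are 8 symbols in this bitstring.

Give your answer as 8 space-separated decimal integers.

Bit 0: prefix='1' (no match yet)
Bit 1: prefix='10' (no match yet)
Bit 2: prefix='101' -> emit 'd', reset
Bit 3: prefix='1' (no match yet)
Bit 4: prefix='11' -> emit 'p', reset
Bit 5: prefix='1' (no match yet)
Bit 6: prefix='11' -> emit 'p', reset
Bit 7: prefix='0' (no match yet)
Bit 8: prefix='00' -> emit 'f', reset
Bit 9: prefix='0' (no match yet)
Bit 10: prefix='00' -> emit 'f', reset
Bit 11: prefix='0' (no match yet)
Bit 12: prefix='00' -> emit 'f', reset
Bit 13: prefix='1' (no match yet)
Bit 14: prefix='10' (no match yet)
Bit 15: prefix='100' -> emit 'a', reset
Bit 16: prefix='1' (no match yet)
Bit 17: prefix='11' -> emit 'p', reset

Answer: 0 3 5 7 9 11 13 16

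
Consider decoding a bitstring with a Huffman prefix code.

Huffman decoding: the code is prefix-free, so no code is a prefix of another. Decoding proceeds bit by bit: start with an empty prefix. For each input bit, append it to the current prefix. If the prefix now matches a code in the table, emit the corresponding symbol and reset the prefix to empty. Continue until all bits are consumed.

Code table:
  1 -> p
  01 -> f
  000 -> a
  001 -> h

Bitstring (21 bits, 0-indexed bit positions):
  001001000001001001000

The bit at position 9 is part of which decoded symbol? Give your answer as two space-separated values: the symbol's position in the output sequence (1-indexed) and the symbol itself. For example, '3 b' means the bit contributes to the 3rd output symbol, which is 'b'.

Answer: 4 h

Derivation:
Bit 0: prefix='0' (no match yet)
Bit 1: prefix='00' (no match yet)
Bit 2: prefix='001' -> emit 'h', reset
Bit 3: prefix='0' (no match yet)
Bit 4: prefix='00' (no match yet)
Bit 5: prefix='001' -> emit 'h', reset
Bit 6: prefix='0' (no match yet)
Bit 7: prefix='00' (no match yet)
Bit 8: prefix='000' -> emit 'a', reset
Bit 9: prefix='0' (no match yet)
Bit 10: prefix='00' (no match yet)
Bit 11: prefix='001' -> emit 'h', reset
Bit 12: prefix='0' (no match yet)
Bit 13: prefix='00' (no match yet)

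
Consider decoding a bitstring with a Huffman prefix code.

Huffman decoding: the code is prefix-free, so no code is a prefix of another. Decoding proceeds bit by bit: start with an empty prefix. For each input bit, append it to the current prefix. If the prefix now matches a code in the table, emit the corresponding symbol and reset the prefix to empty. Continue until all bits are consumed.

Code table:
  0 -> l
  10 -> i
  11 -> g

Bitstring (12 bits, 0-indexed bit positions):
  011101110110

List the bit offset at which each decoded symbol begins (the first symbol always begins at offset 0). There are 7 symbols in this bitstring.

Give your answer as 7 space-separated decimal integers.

Answer: 0 1 3 5 7 9 11

Derivation:
Bit 0: prefix='0' -> emit 'l', reset
Bit 1: prefix='1' (no match yet)
Bit 2: prefix='11' -> emit 'g', reset
Bit 3: prefix='1' (no match yet)
Bit 4: prefix='10' -> emit 'i', reset
Bit 5: prefix='1' (no match yet)
Bit 6: prefix='11' -> emit 'g', reset
Bit 7: prefix='1' (no match yet)
Bit 8: prefix='10' -> emit 'i', reset
Bit 9: prefix='1' (no match yet)
Bit 10: prefix='11' -> emit 'g', reset
Bit 11: prefix='0' -> emit 'l', reset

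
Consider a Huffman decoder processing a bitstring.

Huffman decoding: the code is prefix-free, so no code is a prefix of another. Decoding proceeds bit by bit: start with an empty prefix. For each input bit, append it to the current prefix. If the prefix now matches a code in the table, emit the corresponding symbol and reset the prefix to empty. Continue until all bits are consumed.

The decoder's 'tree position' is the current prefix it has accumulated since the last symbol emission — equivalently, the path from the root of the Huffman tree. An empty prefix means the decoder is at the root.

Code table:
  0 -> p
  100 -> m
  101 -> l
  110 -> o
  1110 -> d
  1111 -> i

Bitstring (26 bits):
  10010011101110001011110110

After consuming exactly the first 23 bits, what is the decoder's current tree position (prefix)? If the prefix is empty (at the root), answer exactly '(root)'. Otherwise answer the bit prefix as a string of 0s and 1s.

Answer: (root)

Derivation:
Bit 0: prefix='1' (no match yet)
Bit 1: prefix='10' (no match yet)
Bit 2: prefix='100' -> emit 'm', reset
Bit 3: prefix='1' (no match yet)
Bit 4: prefix='10' (no match yet)
Bit 5: prefix='100' -> emit 'm', reset
Bit 6: prefix='1' (no match yet)
Bit 7: prefix='11' (no match yet)
Bit 8: prefix='111' (no match yet)
Bit 9: prefix='1110' -> emit 'd', reset
Bit 10: prefix='1' (no match yet)
Bit 11: prefix='11' (no match yet)
Bit 12: prefix='111' (no match yet)
Bit 13: prefix='1110' -> emit 'd', reset
Bit 14: prefix='0' -> emit 'p', reset
Bit 15: prefix='0' -> emit 'p', reset
Bit 16: prefix='1' (no match yet)
Bit 17: prefix='10' (no match yet)
Bit 18: prefix='101' -> emit 'l', reset
Bit 19: prefix='1' (no match yet)
Bit 20: prefix='11' (no match yet)
Bit 21: prefix='111' (no match yet)
Bit 22: prefix='1110' -> emit 'd', reset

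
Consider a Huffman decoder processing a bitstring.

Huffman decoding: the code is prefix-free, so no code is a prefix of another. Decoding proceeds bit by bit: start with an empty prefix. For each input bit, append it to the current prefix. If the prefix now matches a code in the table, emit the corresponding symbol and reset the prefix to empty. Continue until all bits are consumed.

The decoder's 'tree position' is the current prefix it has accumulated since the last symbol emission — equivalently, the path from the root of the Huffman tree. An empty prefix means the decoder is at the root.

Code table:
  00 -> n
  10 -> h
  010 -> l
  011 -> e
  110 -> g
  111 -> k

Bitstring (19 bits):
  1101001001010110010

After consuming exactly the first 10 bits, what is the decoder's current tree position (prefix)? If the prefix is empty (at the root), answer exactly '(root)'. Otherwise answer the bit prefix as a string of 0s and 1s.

Answer: 01

Derivation:
Bit 0: prefix='1' (no match yet)
Bit 1: prefix='11' (no match yet)
Bit 2: prefix='110' -> emit 'g', reset
Bit 3: prefix='1' (no match yet)
Bit 4: prefix='10' -> emit 'h', reset
Bit 5: prefix='0' (no match yet)
Bit 6: prefix='01' (no match yet)
Bit 7: prefix='010' -> emit 'l', reset
Bit 8: prefix='0' (no match yet)
Bit 9: prefix='01' (no match yet)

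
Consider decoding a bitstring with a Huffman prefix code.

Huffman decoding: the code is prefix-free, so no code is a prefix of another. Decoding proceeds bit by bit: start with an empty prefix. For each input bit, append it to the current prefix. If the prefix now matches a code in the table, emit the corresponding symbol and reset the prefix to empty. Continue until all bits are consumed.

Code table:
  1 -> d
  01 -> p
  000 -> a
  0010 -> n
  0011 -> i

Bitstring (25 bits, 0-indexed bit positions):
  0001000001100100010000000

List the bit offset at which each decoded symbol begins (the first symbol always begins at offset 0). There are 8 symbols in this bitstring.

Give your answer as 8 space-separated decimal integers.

Answer: 0 3 4 7 11 15 19 22

Derivation:
Bit 0: prefix='0' (no match yet)
Bit 1: prefix='00' (no match yet)
Bit 2: prefix='000' -> emit 'a', reset
Bit 3: prefix='1' -> emit 'd', reset
Bit 4: prefix='0' (no match yet)
Bit 5: prefix='00' (no match yet)
Bit 6: prefix='000' -> emit 'a', reset
Bit 7: prefix='0' (no match yet)
Bit 8: prefix='00' (no match yet)
Bit 9: prefix='001' (no match yet)
Bit 10: prefix='0011' -> emit 'i', reset
Bit 11: prefix='0' (no match yet)
Bit 12: prefix='00' (no match yet)
Bit 13: prefix='001' (no match yet)
Bit 14: prefix='0010' -> emit 'n', reset
Bit 15: prefix='0' (no match yet)
Bit 16: prefix='00' (no match yet)
Bit 17: prefix='001' (no match yet)
Bit 18: prefix='0010' -> emit 'n', reset
Bit 19: prefix='0' (no match yet)
Bit 20: prefix='00' (no match yet)
Bit 21: prefix='000' -> emit 'a', reset
Bit 22: prefix='0' (no match yet)
Bit 23: prefix='00' (no match yet)
Bit 24: prefix='000' -> emit 'a', reset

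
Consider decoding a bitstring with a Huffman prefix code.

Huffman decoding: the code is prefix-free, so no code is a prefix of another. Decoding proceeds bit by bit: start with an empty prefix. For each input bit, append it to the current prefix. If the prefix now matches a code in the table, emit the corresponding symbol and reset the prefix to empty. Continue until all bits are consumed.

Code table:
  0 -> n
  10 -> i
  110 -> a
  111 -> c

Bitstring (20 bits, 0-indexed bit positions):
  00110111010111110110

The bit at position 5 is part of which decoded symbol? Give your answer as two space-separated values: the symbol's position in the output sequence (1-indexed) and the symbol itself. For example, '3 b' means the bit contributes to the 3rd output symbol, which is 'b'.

Answer: 4 c

Derivation:
Bit 0: prefix='0' -> emit 'n', reset
Bit 1: prefix='0' -> emit 'n', reset
Bit 2: prefix='1' (no match yet)
Bit 3: prefix='11' (no match yet)
Bit 4: prefix='110' -> emit 'a', reset
Bit 5: prefix='1' (no match yet)
Bit 6: prefix='11' (no match yet)
Bit 7: prefix='111' -> emit 'c', reset
Bit 8: prefix='0' -> emit 'n', reset
Bit 9: prefix='1' (no match yet)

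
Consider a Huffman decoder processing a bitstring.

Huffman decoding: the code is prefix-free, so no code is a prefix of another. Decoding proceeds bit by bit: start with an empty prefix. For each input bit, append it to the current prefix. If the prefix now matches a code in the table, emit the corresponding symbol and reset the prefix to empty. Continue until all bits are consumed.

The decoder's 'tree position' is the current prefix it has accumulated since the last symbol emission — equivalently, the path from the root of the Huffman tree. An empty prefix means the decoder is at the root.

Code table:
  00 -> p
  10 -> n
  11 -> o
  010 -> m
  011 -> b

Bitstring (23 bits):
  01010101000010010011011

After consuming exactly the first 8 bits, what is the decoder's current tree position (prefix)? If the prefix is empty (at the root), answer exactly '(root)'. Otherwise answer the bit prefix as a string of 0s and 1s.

Answer: 1

Derivation:
Bit 0: prefix='0' (no match yet)
Bit 1: prefix='01' (no match yet)
Bit 2: prefix='010' -> emit 'm', reset
Bit 3: prefix='1' (no match yet)
Bit 4: prefix='10' -> emit 'n', reset
Bit 5: prefix='1' (no match yet)
Bit 6: prefix='10' -> emit 'n', reset
Bit 7: prefix='1' (no match yet)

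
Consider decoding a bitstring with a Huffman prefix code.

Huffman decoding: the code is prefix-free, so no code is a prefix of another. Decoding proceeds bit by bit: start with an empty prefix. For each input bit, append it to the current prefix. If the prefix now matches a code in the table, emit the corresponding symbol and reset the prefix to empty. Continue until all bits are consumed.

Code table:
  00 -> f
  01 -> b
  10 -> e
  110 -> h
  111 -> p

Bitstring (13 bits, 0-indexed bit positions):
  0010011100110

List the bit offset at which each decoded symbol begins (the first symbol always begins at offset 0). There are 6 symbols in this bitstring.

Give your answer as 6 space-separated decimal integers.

Answer: 0 2 4 6 9 11

Derivation:
Bit 0: prefix='0' (no match yet)
Bit 1: prefix='00' -> emit 'f', reset
Bit 2: prefix='1' (no match yet)
Bit 3: prefix='10' -> emit 'e', reset
Bit 4: prefix='0' (no match yet)
Bit 5: prefix='01' -> emit 'b', reset
Bit 6: prefix='1' (no match yet)
Bit 7: prefix='11' (no match yet)
Bit 8: prefix='110' -> emit 'h', reset
Bit 9: prefix='0' (no match yet)
Bit 10: prefix='01' -> emit 'b', reset
Bit 11: prefix='1' (no match yet)
Bit 12: prefix='10' -> emit 'e', reset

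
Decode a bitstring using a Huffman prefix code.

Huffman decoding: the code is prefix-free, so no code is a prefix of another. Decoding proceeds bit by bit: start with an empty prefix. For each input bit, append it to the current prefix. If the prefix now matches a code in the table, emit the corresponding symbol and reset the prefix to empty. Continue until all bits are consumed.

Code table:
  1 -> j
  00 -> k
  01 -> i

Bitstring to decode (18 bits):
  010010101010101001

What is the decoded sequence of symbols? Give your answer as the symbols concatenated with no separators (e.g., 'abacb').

Bit 0: prefix='0' (no match yet)
Bit 1: prefix='01' -> emit 'i', reset
Bit 2: prefix='0' (no match yet)
Bit 3: prefix='00' -> emit 'k', reset
Bit 4: prefix='1' -> emit 'j', reset
Bit 5: prefix='0' (no match yet)
Bit 6: prefix='01' -> emit 'i', reset
Bit 7: prefix='0' (no match yet)
Bit 8: prefix='01' -> emit 'i', reset
Bit 9: prefix='0' (no match yet)
Bit 10: prefix='01' -> emit 'i', reset
Bit 11: prefix='0' (no match yet)
Bit 12: prefix='01' -> emit 'i', reset
Bit 13: prefix='0' (no match yet)
Bit 14: prefix='01' -> emit 'i', reset
Bit 15: prefix='0' (no match yet)
Bit 16: prefix='00' -> emit 'k', reset
Bit 17: prefix='1' -> emit 'j', reset

Answer: ikjiiiiikj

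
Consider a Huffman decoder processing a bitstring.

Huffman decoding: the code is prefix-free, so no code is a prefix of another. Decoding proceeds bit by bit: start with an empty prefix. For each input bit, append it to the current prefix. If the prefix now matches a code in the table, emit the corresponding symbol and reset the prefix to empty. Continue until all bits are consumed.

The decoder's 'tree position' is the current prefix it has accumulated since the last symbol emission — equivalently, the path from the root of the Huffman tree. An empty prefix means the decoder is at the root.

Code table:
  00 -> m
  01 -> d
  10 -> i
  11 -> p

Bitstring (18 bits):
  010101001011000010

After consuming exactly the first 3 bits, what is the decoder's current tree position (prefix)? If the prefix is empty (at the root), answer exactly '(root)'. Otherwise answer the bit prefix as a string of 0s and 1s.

Answer: 0

Derivation:
Bit 0: prefix='0' (no match yet)
Bit 1: prefix='01' -> emit 'd', reset
Bit 2: prefix='0' (no match yet)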